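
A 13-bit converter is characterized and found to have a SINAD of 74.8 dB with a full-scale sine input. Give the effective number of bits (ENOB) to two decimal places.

12.13 bits

ENOB = (SINAD − 1.76) / 6.02 = (74.8 − 1.76)/6.02 = 12.133.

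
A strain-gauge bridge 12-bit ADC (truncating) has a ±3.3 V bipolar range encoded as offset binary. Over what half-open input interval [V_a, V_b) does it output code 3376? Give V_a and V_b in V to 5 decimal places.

[2.13984 V, 2.14146 V)

LSB = 6.6/2^12 = 1.611 mV.
V_a = V_low + 3376·LSB = 2.13984 V; V_b = V_low + 3377·LSB = 2.14146 V.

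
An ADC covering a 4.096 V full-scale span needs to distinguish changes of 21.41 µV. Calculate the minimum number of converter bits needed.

18 bits

Number of steps required ≥ 4.096 V / 21.41 µV = 191312.47.
Need 2^N ≥ 191312.47; 2^17 = 131072, 2^18 = 262144.
Minimum N = 18.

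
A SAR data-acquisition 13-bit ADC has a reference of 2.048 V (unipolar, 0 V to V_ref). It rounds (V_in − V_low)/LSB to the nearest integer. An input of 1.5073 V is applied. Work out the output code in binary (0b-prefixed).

code 0b1011110001101 (decimal 6029)

Full-scale span = 2.048 V; LSB = 2.048/2^13 = 250.00 µV.
(1.5073 − 0) / 0.00025 = 6029.200 LSBs.
round(6029.200) = 6029.
In binary (0b-prefixed): 0b1011110001101.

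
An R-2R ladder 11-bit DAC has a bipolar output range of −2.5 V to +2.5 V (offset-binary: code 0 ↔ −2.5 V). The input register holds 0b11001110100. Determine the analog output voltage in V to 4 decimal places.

LSB = 5 V / 2^11 = 2.441 mV.
Code 0b11001110100 = 1652 decimal.
V_out = (−2.5) + 1652 × 0.00244141 V = 1.5332 V.

1.5332 V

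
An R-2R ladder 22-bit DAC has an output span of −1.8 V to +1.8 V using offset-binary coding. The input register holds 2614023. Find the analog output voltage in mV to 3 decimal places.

LSB = 3.6 V / 2^22 = 0.86 µV.
V_out = (−1.8) + 2614023 × 8.58307e-07 V = 0.443634 V.
= 443.634 mV.

443.634 mV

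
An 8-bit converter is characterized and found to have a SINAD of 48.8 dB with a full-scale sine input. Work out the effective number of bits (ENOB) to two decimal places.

7.81 bits

ENOB = (SINAD − 1.76) / 6.02 = (48.8 − 1.76)/6.02 = 7.814.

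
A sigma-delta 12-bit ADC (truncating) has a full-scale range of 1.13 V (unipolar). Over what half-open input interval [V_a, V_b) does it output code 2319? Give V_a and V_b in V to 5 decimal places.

LSB = 1.13/2^12 = 275.88 µV.
V_a = V_low + 2319·LSB = 0.639763 V; V_b = V_low + 2320·LSB = 0.640039 V.

[0.63976 V, 0.64004 V)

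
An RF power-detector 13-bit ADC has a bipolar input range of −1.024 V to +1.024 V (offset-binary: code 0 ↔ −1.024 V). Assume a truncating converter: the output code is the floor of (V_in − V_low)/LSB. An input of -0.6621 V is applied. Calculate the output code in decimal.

code 1447

Full-scale span = 2.048 V; LSB = 2.048/2^13 = 250.00 µV.
(-0.6621 − (−1.024)) / 0.00025 = 1447.600 LSBs.
⌊·⌋(1447.600) = 1447.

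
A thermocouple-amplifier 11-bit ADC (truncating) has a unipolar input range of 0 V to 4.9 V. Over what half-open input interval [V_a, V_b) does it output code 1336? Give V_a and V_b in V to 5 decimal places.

[3.19648 V, 3.19888 V)

LSB = 4.9/2^11 = 2.393 mV.
V_a = V_low + 1336·LSB = 3.19648 V; V_b = V_low + 1337·LSB = 3.19888 V.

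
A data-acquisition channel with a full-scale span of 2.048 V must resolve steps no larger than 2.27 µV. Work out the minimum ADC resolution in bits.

Number of steps required ≥ 2.048 V / 2.27 µV = 902202.64.
Need 2^N ≥ 902202.64; 2^19 = 524288, 2^20 = 1048576.
Minimum N = 20.

20 bits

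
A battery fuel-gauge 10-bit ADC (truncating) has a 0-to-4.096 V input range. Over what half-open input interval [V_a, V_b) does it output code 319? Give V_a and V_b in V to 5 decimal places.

[1.27600 V, 1.28000 V)

LSB = 4.096/2^10 = 4.000 mV.
V_a = V_low + 319·LSB = 1.276 V; V_b = V_low + 320·LSB = 1.28 V.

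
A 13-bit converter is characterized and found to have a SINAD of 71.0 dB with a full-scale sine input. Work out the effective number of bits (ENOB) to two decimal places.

11.50 bits

ENOB = (SINAD − 1.76) / 6.02 = (71.0 − 1.76)/6.02 = 11.502.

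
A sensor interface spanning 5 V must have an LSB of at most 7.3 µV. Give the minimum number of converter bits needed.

20 bits

Number of steps required ≥ 5 V / 7.3 µV = 684931.51.
Need 2^N ≥ 684931.51; 2^19 = 524288, 2^20 = 1048576.
Minimum N = 20.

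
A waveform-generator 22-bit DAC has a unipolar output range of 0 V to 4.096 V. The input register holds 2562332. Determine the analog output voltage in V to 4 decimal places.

2.5023 V

LSB = 4.096 V / 2^22 = 0.98 µV.
V_out = 0 + 2562332 × 9.76563e-07 V = 2.50228 V.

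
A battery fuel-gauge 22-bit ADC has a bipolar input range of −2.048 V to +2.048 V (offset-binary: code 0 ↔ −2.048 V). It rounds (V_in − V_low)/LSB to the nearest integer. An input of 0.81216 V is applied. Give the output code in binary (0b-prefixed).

code 0b1011001011000010100100 (decimal 2928804)

LSB = 4.096 V / 4194304 = 0.98 µV.
(V_in − V_low)/LSB = (0.81216 − (−2.048)) / 9.76563e-07 = 2928803.840.
So the output code is 2928804.
In binary (0b-prefixed): 0b1011001011000010100100.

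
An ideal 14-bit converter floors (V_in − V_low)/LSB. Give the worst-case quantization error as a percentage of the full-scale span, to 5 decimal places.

0.00610 %

Truncating → worst-case error = 1 LSB = V_FS/2^14, so 100/16384 = 0.00610352 % of full scale.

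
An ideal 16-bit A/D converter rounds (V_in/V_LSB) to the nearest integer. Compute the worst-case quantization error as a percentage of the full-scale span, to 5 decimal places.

0.00076 %

Rounding → worst-case error = ½ LSB = V_FS/2^17, so 100/131072 = 0.000762939 % of full scale.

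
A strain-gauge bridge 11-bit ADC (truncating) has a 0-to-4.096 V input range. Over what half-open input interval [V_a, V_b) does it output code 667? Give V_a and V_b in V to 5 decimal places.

[1.33400 V, 1.33600 V)

LSB = 4.096/2^11 = 2.000 mV.
V_a = V_low + 667·LSB = 1.334 V; V_b = V_low + 668·LSB = 1.336 V.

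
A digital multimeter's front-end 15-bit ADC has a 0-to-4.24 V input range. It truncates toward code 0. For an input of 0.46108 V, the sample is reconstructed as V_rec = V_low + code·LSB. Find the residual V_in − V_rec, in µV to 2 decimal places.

47.29 µV

LSB = 4.24/2^15 = 129.39 µV.
(V_in − V_low)/LSB = (0.46108 − 0)/0.000129395 = 3563.3654 → code 3563 (floor).
Reconstructed: 0.46103271 V.
V_in − V_rec = 4.72852e-05 V = 47.29 µV.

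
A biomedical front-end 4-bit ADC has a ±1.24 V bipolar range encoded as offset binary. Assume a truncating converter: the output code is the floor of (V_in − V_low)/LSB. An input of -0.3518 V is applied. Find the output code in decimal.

With 16 levels over 2.48 V, one step is 155.000 mV.
(-0.3518 − (−1.24)) / 0.155 = 5.730 LSBs.
Floor → code 5.

code 5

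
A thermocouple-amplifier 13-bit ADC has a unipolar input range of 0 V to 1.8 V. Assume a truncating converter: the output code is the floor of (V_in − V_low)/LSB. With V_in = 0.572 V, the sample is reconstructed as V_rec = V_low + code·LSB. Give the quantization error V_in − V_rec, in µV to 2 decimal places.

LSB = 1.8/2^13 = 219.73 µV.
Scaled input = 2603.2356 LSBs, so code = 2603.
Reconstructed: 0.57194824 V.
Difference: 5.17578e-05 V → 51.76 µV.

51.76 µV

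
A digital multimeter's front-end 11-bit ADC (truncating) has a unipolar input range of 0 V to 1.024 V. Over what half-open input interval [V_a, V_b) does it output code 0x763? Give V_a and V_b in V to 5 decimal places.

LSB = 1.024/2^11 = 0.500 mV.
Code 0x763 = 1891 decimal.
V_a = V_low + 1891·LSB = 0.9455 V; V_b = V_low + 1892·LSB = 0.946 V.

[0.94550 V, 0.94600 V)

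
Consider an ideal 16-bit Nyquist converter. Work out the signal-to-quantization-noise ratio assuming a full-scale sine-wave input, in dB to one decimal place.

98.1 dB

SNR ≈ 6.02·N + 1.76 dB = 6.02·16 + 1.76 = 98.08 dB.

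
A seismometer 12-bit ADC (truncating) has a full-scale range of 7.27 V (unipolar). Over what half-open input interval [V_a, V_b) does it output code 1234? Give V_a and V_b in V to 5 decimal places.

LSB = 7.27/2^12 = 1.775 mV.
V_a = V_low + 1234·LSB = 2.19023 V; V_b = V_low + 1235·LSB = 2.192 V.

[2.19023 V, 2.19200 V)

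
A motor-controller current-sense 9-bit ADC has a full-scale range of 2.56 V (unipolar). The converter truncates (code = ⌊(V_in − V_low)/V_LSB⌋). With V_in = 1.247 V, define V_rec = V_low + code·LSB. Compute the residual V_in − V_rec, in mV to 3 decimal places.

LSB = 2.56/2^9 = 5.000 mV.
(V_in − V_low)/LSB = (1.247 − 0)/0.005 = 249.4000 → code 249 (floor).
V_rec = 0 + 249·0.005 = 1.245 V.
V_in − V_rec = 0.002 V = 2.000 mV.

2.000 mV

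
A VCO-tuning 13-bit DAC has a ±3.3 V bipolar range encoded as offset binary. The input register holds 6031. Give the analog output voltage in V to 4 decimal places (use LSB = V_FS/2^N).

1.5590 V

LSB = 6.6 V / 2^13 = 0.806 mV.
V_out = (−3.3) + 6031 × 0.000805664 V = 1.55896 V.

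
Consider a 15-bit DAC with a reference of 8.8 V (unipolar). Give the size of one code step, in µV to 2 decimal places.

268.55 µV

Full-scale span = 8.8 V.
LSB = 8.8 / 2^15 = 8.8 / 32768 = 0.000268555 V = 268.55 µV.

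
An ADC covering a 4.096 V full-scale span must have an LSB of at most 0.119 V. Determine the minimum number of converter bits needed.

6 bits

Number of steps required ≥ 4.096 V / 0.119 V = 34.42.
Need 2^N ≥ 34.42; 2^5 = 32, 2^6 = 64.
Minimum N = 6.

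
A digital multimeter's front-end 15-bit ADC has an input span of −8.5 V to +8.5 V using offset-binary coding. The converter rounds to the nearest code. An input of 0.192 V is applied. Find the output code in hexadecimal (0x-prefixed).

code 0x4172 (decimal 16754)

LSB = 17 V / 32768 = 0.519 mV.
Input sits at 16754.086 steps above V_low.
Round → code 16754.
In hexadecimal (0x-prefixed): 0x4172.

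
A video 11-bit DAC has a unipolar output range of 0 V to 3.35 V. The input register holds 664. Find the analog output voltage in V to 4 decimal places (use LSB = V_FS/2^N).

LSB = 3.35 V / 2^11 = 1.636 mV.
V_out = 0 + 664 × 0.00163574 V = 1.08613 V.

1.0861 V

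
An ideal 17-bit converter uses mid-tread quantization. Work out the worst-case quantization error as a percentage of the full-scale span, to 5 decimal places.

Rounding → worst-case error = ½ LSB = V_FS/2^18, so 100/262144 = 0.00038147 % of full scale.

0.00038 %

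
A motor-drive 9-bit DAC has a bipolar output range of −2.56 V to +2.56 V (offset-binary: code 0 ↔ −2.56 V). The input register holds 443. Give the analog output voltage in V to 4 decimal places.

LSB = 5.12 V / 2^9 = 10.000 mV.
V_out = (−2.56) + 443 × 0.01 V = 1.87 V.

1.8700 V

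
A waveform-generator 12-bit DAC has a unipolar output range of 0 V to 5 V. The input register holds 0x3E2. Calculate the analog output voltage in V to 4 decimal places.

1.2134 V

LSB = 5 V / 2^12 = 1.221 mV.
Code 0x3E2 = 994 decimal.
V_out = 0 + 994 × 0.0012207 V = 1.21338 V.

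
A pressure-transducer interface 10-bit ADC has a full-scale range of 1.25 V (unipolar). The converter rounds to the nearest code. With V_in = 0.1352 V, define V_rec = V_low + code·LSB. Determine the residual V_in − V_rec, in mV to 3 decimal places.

One LSB is 1.25 V / 1024 = 1.221 mV.
(V_in − V_low)/LSB = (0.1352 − 0)/0.0012207 = 110.7558 → code 111 (round).
Code 111 maps back to 0 + 111×0.0012207 V = 0.13549805 V.
Error = 0.1352 − 0.13549805 = -0.000298047 V = -0.298 mV.

-0.298 mV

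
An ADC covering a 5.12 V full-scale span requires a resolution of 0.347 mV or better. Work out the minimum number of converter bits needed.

Number of steps required ≥ 5.12 V / 0.347 mV = 14755.04.
Need 2^N ≥ 14755.04; 2^13 = 8192, 2^14 = 16384.
Minimum N = 14.

14 bits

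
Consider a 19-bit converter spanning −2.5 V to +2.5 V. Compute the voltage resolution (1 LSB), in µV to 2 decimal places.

9.54 µV

Full-scale span = 5 V.
LSB = 5 / 2^19 = 5 / 524288 = 9.53674e-06 V = 9.54 µV.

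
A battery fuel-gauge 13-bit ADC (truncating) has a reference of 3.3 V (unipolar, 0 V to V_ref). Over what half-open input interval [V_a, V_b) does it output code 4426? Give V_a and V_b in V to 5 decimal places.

LSB = 3.3/2^13 = 402.83 µV.
V_a = V_low + 4426·LSB = 1.78293 V; V_b = V_low + 4427·LSB = 1.78334 V.

[1.78293 V, 1.78334 V)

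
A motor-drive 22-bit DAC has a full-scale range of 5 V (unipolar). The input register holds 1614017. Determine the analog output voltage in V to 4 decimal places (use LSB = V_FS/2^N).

1.9241 V

LSB = 5 V / 2^22 = 1.19 µV.
V_out = 0 + 1614017 × 1.19209e-06 V = 1.92406 V.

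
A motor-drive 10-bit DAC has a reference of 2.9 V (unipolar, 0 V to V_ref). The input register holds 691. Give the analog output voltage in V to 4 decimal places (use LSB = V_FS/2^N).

LSB = 2.9 V / 2^10 = 2.832 mV.
V_out = 0 + 691 × 0.00283203 V = 1.95693 V.

1.9569 V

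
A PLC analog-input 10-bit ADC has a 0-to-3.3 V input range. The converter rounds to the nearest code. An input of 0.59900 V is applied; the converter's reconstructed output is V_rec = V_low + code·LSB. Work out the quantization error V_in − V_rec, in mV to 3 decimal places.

-0.414 mV

One LSB is 3.3 V / 1024 = 3.223 mV.
Scaled input = 185.8715 LSBs, so code = 186.
Code 186 maps back to 0 + 186×0.00322266 V = 0.59941406 V.
Difference: -0.000414062 V → -0.414 mV.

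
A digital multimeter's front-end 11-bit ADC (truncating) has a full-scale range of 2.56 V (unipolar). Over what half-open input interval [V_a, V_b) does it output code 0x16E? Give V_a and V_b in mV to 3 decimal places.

LSB = 2.56/2^11 = 1.250 mV.
Code 0x16E = 366 decimal.
V_a = V_low + 366·LSB = 0.4575 V; V_b = V_low + 367·LSB = 0.45875 V.

[457.500 mV, 458.750 mV)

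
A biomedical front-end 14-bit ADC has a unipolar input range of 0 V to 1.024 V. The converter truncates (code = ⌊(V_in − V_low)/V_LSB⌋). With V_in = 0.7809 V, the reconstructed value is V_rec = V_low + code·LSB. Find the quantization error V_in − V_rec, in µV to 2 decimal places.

LSB = 1.024/2^14 = 62.50 µV.
(0.7809 − 0)/6.25e-05 = 12494.4000; ⌊·⌋ gives code 12494.
Reconstructed: 0.780875 V.
V_in − V_rec = 2.5e-05 V = 25.00 µV.

25.00 µV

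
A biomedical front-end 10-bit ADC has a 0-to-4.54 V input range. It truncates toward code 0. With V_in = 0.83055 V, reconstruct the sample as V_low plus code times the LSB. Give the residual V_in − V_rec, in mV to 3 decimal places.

Step size: 4.54 V ÷ 2^10 = 4.434 mV.
Scaled input = 187.3311 LSBs, so code = 187.
V_rec = 0 + 187·0.00443359 = 0.82908203 V.
Difference: 0.00146797 V → 1.468 mV.

1.468 mV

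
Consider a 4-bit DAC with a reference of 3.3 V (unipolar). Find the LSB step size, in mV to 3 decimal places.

206.250 mV

Full-scale span = 3.3 V.
LSB = 3.3 / 2^4 = 3.3 / 16 = 0.20625 V = 206.250 mV.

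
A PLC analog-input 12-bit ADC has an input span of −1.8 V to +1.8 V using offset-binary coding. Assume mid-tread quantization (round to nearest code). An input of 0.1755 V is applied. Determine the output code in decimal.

code 2248

Full-scale span = 3.6 V; LSB = 3.6/2^12 = 0.879 mV.
(V_in − V_low)/LSB = (0.1755 − (−1.8)) / 0.000878906 = 2247.680.
round(2247.680) = 2248.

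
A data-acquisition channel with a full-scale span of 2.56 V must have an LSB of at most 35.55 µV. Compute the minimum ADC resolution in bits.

Number of steps required ≥ 2.56 V / 35.55 µV = 72011.25.
Need 2^N ≥ 72011.25; 2^16 = 65536, 2^17 = 131072.
Minimum N = 17.

17 bits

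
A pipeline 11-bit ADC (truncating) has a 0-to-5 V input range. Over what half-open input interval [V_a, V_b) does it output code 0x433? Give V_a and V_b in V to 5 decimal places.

LSB = 5/2^11 = 2.441 mV.
Code 0x433 = 1075 decimal.
V_a = V_low + 1075·LSB = 2.62451 V; V_b = V_low + 1076·LSB = 2.62695 V.

[2.62451 V, 2.62695 V)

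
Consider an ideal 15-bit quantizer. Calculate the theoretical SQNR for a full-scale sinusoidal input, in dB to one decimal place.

SNR ≈ 6.02·N + 1.76 dB = 6.02·15 + 1.76 = 92.06 dB.

92.1 dB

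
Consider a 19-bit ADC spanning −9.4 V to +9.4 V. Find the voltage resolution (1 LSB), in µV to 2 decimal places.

35.86 µV

Full-scale span = 18.8 V.
LSB = 18.8 / 2^19 = 18.8 / 524288 = 3.58582e-05 V = 35.86 µV.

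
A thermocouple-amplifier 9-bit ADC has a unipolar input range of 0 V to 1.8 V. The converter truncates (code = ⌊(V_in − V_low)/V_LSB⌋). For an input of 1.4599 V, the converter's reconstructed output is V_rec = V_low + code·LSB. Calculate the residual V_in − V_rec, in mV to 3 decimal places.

Step size: 1.8 V ÷ 2^9 = 3.516 mV.
(1.4599 − 0)/0.00351563 = 415.2604; ⌊·⌋ gives code 415.
V_rec = 0 + 415·0.00351563 = 1.4589844 V.
Difference: 0.000915625 V → 0.916 mV.

0.916 mV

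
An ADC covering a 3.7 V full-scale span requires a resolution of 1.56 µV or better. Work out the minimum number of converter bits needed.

22 bits

Number of steps required ≥ 3.7 V / 1.56 µV = 2371794.87.
Need 2^N ≥ 2371794.87; 2^21 = 2097152, 2^22 = 4194304.
Minimum N = 22.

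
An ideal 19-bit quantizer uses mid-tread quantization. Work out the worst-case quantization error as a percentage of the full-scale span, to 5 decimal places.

Rounding → worst-case error = ½ LSB = V_FS/2^20, so 100/1048576 = 9.53674e-05 % of full scale.

0.00010 %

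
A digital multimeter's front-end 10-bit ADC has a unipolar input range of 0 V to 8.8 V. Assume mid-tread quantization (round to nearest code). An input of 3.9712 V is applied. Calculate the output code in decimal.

code 462

Full-scale span = 8.8 V; LSB = 8.8/2^10 = 8.594 mV.
Input sits at 462.103 steps above V_low.
Round → code 462.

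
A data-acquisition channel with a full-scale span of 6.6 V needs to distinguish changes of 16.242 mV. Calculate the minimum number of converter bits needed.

Number of steps required ≥ 6.6 V / 16.242 mV = 406.35.
Need 2^N ≥ 406.35; 2^8 = 256, 2^9 = 512.
Minimum N = 9.

9 bits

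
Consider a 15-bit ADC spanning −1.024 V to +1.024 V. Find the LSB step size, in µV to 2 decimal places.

62.50 µV

Full-scale span = 2.048 V.
LSB = 2.048 / 2^15 = 2.048 / 32768 = 6.25e-05 V = 62.50 µV.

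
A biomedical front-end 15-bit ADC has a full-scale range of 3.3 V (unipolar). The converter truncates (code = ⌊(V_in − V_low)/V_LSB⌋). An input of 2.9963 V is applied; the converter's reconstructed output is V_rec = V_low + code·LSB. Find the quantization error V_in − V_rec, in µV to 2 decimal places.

35.35 µV

One LSB is 3.3 V / 32768 = 100.71 µV.
(V_in − V_low)/LSB = (2.9963 − 0)/0.000100708 = 29752.3510 → code 29752 (floor).
Reconstructed: 2.9962646 V.
Error = 2.9963 − 2.9962646 = 3.53516e-05 V = 35.35 µV.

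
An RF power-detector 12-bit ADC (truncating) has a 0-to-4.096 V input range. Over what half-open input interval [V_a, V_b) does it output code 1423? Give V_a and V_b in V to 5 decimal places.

LSB = 4.096/2^12 = 1.000 mV.
V_a = V_low + 1423·LSB = 1.423 V; V_b = V_low + 1424·LSB = 1.424 V.

[1.42300 V, 1.42400 V)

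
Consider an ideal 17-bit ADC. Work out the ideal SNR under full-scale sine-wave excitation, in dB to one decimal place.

SNR ≈ 6.02·N + 1.76 dB = 6.02·17 + 1.76 = 104.10 dB.

104.1 dB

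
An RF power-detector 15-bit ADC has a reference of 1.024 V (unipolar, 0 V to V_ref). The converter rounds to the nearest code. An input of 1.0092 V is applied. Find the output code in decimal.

code 32294

Full-scale span = 1.024 V; LSB = 1.024/2^15 = 31.25 µV.
(1.0092 − 0) / 3.125e-05 = 32294.400 LSBs.
Round → code 32294.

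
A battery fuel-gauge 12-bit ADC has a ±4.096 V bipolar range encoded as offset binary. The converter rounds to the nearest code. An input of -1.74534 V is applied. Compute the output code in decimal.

code 1175

Full-scale span = 8.192 V; LSB = 8.192/2^12 = 2.000 mV.
Input sits at 1175.330 steps above V_low.
Round → code 1175.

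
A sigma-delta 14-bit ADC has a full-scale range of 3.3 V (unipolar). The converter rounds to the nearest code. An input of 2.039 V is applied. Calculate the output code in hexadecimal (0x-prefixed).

code 0x278B (decimal 10123)

With 16384 levels over 3.3 V, one step is 201.42 µV.
(2.039 − 0) / 0.000201416 = 10123.326 LSBs.
Round → code 10123.
In hexadecimal (0x-prefixed): 0x278B.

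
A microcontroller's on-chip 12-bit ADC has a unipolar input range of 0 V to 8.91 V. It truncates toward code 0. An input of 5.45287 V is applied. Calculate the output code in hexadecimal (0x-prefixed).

code 0x9CA (decimal 2506)

LSB = 8.91 V / 4096 = 2.175 mV.
(V_in − V_low)/LSB = (5.45287 − 0) / 0.00217529 = 2506.729.
⌊·⌋(2506.729) = 2506.
In hexadecimal (0x-prefixed): 0x9CA.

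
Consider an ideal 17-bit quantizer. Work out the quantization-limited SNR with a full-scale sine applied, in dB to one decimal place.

104.1 dB

SNR ≈ 6.02·N + 1.76 dB = 6.02·17 + 1.76 = 104.10 dB.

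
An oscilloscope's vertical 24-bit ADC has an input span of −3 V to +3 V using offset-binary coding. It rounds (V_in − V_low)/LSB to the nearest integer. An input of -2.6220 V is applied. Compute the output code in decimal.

code 1056965

Full-scale span = 6 V; LSB = 6/2^24 = 0.36 µV.
(-2.6220 − (−3)) / 3.57628e-07 = 1056964.608 LSBs.
So the output code is 1056965.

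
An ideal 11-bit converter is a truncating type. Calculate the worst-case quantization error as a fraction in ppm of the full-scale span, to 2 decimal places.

488.28 ppm

Truncating → worst-case error = 1 LSB = V_FS/2^11, so 1e+06/2048 = 488.281 ppm of full scale.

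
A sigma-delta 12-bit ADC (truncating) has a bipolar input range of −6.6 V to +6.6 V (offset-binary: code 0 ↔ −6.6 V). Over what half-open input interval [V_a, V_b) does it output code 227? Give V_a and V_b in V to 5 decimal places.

LSB = 13.2/2^12 = 3.223 mV.
V_a = V_low + 227·LSB = -5.86846 V; V_b = V_low + 228·LSB = -5.86523 V.

[-5.86846 V, -5.86523 V)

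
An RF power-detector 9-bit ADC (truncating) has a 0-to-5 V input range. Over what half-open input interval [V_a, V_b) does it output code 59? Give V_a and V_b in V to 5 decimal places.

LSB = 5/2^9 = 9.766 mV.
V_a = V_low + 59·LSB = 0.576172 V; V_b = V_low + 60·LSB = 0.585938 V.

[0.57617 V, 0.58594 V)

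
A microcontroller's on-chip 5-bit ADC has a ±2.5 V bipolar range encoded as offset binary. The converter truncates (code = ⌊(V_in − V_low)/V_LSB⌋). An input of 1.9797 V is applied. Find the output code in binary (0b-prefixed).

code 0b11100 (decimal 28)

With 32 levels over 5 V, one step is 156.250 mV.
Input sits at 28.670 steps above V_low.
So the output code is 28.
In binary (0b-prefixed): 0b11100.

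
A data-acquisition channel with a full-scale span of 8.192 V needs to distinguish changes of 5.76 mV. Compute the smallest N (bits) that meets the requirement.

Number of steps required ≥ 8.192 V / 5.76 mV = 1422.22.
Need 2^N ≥ 1422.22; 2^10 = 1024, 2^11 = 2048.
Minimum N = 11.

11 bits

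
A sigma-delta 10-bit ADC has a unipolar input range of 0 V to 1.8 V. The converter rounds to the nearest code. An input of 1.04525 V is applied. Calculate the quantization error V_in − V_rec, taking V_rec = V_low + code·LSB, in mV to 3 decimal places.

-0.648 mV

One LSB is 1.8 V / 1024 = 1.758 mV.
(V_in − V_low)/LSB = (1.04525 − 0)/0.00175781 = 594.6311 → code 595 (round).
Reconstructed: 1.0458984 V.
Difference: -0.000648438 V → -0.648 mV.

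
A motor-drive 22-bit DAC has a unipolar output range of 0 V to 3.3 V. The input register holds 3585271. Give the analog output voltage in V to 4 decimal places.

2.8208 V

LSB = 3.3 V / 2^22 = 0.79 µV.
V_out = 0 + 3585271 × 7.86781e-07 V = 2.82082 V.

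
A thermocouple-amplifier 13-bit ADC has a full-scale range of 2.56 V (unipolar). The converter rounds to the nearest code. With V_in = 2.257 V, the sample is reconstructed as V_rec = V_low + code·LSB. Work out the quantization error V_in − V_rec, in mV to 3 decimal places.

0.125 mV

Step size: 2.56 V ÷ 2^13 = 312.50 µV.
Scaled input = 7222.4000 LSBs, so code = 7222.
Code 7222 maps back to 0 + 7222×0.0003125 V = 2.256875 V.
Difference: 0.000125 V → 0.125 mV.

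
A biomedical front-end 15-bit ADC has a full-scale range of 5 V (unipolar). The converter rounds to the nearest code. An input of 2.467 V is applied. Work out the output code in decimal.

code 16168

LSB = 5 V / 32768 = 152.59 µV.
(V_in − V_low)/LSB = (2.467 − 0) / 0.000152588 = 16167.731.
So the output code is 16168.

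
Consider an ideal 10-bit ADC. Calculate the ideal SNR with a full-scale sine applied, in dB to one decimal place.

62.0 dB

SNR ≈ 6.02·N + 1.76 dB = 6.02·10 + 1.76 = 61.96 dB.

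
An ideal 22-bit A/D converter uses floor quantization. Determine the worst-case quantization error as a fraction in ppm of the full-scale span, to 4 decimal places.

Truncating → worst-case error = 1 LSB = V_FS/2^22, so 1e+06/4194304 = 0.238419 ppm of full scale.

0.2384 ppm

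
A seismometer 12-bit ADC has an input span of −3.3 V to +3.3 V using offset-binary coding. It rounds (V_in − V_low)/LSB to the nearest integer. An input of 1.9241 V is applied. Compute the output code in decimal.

code 3242

Full-scale span = 6.6 V; LSB = 6.6/2^12 = 1.611 mV.
(V_in − V_low)/LSB = (1.9241 − (−3.3)) / 0.00161133 = 3242.108.
So the output code is 3242.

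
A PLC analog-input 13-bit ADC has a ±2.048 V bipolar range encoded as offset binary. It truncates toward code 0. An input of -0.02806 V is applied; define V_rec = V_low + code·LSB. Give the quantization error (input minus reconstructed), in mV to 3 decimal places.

LSB = 4.096/2^13 = 0.500 mV.
(V_in − V_low)/LSB = (-0.02806 − (−2.048))/0.0005 = 4039.8800 → code 4039 (floor).
Reconstructed: -0.0285 V.
Difference: 0.00044 V → 0.440 mV.

0.440 mV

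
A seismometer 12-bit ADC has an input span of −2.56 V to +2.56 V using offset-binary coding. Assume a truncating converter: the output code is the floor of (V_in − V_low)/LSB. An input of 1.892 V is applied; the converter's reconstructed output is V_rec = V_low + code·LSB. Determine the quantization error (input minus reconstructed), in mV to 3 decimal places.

LSB = 5.12/2^12 = 1.250 mV.
(V_in − V_low)/LSB = (1.892 − (−2.56))/0.00125 = 3561.6000 → code 3561 (floor).
V_rec = (−2.56) + 3561·0.00125 = 1.89125 V.
Difference: 0.00075 V → 0.750 mV.

0.750 mV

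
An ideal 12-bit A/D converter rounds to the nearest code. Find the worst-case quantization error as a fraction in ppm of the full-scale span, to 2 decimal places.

122.07 ppm

Rounding → worst-case error = ½ LSB = V_FS/2^13, so 1e+06/8192 = 122.07 ppm of full scale.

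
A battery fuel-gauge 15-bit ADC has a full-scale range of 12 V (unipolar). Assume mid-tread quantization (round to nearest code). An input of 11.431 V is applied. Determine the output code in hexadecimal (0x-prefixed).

code 0x79EE (decimal 31214)

Full-scale span = 12 V; LSB = 12/2^15 = 366.21 µV.
(V_in − V_low)/LSB = (11.431 − 0) / 0.000366211 = 31214.251.
Round → code 31214.
In hexadecimal (0x-prefixed): 0x79EE.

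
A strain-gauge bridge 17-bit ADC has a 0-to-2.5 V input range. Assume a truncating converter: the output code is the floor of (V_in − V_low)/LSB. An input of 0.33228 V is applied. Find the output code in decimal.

With 131072 levels over 2.5 V, one step is 19.07 µV.
(0.33228 − 0) / 1.90735e-05 = 17421.042 LSBs.
So the output code is 17421.

code 17421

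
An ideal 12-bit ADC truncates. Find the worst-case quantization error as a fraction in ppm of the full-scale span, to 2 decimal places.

244.14 ppm

Truncating → worst-case error = 1 LSB = V_FS/2^12, so 1e+06/4096 = 244.141 ppm of full scale.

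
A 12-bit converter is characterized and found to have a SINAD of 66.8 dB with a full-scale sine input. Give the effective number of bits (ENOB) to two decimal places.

ENOB = (SINAD − 1.76) / 6.02 = (66.8 − 1.76)/6.02 = 10.804.

10.80 bits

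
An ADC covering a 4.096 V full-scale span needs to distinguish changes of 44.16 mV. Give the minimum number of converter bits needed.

Number of steps required ≥ 4.096 V / 44.16 mV = 92.75.
Need 2^N ≥ 92.75; 2^6 = 64, 2^7 = 128.
Minimum N = 7.

7 bits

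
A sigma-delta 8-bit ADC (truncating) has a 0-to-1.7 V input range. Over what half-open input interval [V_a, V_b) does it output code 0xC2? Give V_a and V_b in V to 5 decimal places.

[1.28828 V, 1.29492 V)

LSB = 1.7/2^8 = 6.641 mV.
Code 0xC2 = 194 decimal.
V_a = V_low + 194·LSB = 1.28828 V; V_b = V_low + 195·LSB = 1.29492 V.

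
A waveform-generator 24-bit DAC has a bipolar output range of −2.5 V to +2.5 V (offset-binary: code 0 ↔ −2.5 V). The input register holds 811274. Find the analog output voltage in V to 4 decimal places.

-2.2582 V

LSB = 5 V / 2^24 = 0.30 µV.
V_out = (−2.5) + 811274 × 2.98023e-07 V = -2.25822 V.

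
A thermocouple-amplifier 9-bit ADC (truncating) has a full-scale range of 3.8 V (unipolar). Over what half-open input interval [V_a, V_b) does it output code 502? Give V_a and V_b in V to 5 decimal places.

[3.72578 V, 3.73320 V)

LSB = 3.8/2^9 = 7.422 mV.
V_a = V_low + 502·LSB = 3.72578 V; V_b = V_low + 503·LSB = 3.7332 V.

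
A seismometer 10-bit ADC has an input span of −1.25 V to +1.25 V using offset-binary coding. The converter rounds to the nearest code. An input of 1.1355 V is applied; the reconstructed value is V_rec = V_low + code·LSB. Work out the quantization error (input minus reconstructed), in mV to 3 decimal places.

0.246 mV

LSB = 2.5/2^10 = 2.441 mV.
Scaled input = 977.1008 LSBs, so code = 977.
Reconstructed: 1.1352539 V.
Error = 1.1355 − 1.1352539 = 0.000246094 V = 0.246 mV.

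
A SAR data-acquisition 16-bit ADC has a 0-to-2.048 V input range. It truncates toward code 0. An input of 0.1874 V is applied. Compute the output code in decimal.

code 5996

With 65536 levels over 2.048 V, one step is 31.25 µV.
(0.1874 − 0) / 3.125e-05 = 5996.800 LSBs.
Floor → code 5996.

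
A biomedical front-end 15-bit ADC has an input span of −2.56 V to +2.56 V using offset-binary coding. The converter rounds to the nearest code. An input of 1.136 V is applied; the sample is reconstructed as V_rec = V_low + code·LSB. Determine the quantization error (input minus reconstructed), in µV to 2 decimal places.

One LSB is 5.12 V / 32768 = 156.25 µV.
(1.136 − (−2.56))/0.00015625 = 23654.4000; round gives code 23654.
V_rec = (−2.56) + 23654·0.00015625 = 1.1359375 V.
V_in − V_rec = 6.25e-05 V = 62.50 µV.

62.50 µV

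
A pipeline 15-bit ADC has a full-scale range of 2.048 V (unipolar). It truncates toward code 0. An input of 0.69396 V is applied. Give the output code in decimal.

code 11103

LSB = 2.048 V / 32768 = 62.50 µV.
(V_in − V_low)/LSB = (0.69396 − 0) / 6.25e-05 = 11103.360.
So the output code is 11103.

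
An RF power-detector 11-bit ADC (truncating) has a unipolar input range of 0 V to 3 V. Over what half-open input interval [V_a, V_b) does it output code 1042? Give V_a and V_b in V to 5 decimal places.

LSB = 3/2^11 = 1.465 mV.
V_a = V_low + 1042·LSB = 1.52637 V; V_b = V_low + 1043·LSB = 1.52783 V.

[1.52637 V, 1.52783 V)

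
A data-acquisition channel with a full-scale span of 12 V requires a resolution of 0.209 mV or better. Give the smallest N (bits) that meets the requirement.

Number of steps required ≥ 12 V / 0.209 mV = 57416.27.
Need 2^N ≥ 57416.27; 2^15 = 32768, 2^16 = 65536.
Minimum N = 16.

16 bits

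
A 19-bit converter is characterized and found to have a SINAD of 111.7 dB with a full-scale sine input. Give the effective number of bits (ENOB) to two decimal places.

ENOB = (SINAD − 1.76) / 6.02 = (111.7 − 1.76)/6.02 = 18.262.

18.26 bits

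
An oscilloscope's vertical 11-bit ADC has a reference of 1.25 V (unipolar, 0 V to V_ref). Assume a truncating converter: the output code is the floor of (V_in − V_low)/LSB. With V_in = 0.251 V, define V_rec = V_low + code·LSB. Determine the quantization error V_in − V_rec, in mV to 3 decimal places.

LSB = 1.25/2^11 = 0.610 mV.
Scaled input = 411.2384 LSBs, so code = 411.
Code 411 maps back to 0 + 411×0.000610352 V = 0.25085449 V.
Difference: 0.000145508 V → 0.146 mV.

0.146 mV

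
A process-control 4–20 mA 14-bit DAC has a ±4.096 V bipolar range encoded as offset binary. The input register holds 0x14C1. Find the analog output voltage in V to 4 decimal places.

LSB = 8.192 V / 2^14 = 0.500 mV.
Code 0x14C1 = 5313 decimal.
V_out = (−4.096) + 5313 × 0.0005 V = -1.4395 V.

-1.4395 V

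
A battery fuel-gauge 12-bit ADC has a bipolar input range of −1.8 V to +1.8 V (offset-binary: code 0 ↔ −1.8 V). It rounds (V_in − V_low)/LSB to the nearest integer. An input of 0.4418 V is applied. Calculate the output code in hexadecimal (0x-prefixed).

code 0x9F7 (decimal 2551)

Full-scale span = 3.6 V; LSB = 3.6/2^12 = 0.879 mV.
(V_in − V_low)/LSB = (0.4418 − (−1.8)) / 0.000878906 = 2550.670.
round(2550.670) = 2551.
In hexadecimal (0x-prefixed): 0x9F7.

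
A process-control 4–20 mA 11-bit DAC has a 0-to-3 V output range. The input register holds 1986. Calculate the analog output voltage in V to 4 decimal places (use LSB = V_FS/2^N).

2.9092 V

LSB = 3 V / 2^11 = 1.465 mV.
V_out = 0 + 1986 × 0.00146484 V = 2.90918 V.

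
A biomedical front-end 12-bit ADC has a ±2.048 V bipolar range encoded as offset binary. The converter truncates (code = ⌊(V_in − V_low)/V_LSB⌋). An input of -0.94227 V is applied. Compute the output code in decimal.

LSB = 4.096 V / 4096 = 1.000 mV.
(-0.94227 − (−2.048)) / 0.001 = 1105.730 LSBs.
So the output code is 1105.

code 1105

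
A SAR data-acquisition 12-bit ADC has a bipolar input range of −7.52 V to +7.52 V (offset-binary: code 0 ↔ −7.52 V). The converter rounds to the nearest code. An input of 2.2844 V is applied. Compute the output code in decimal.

With 4096 levels over 15.04 V, one step is 3.672 mV.
(V_in − V_low)/LSB = (2.2844 − (−7.52)) / 0.00367187 = 2670.134.
So the output code is 2670.

code 2670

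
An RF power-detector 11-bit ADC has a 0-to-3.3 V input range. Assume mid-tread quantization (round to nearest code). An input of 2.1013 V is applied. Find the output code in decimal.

Full-scale span = 3.3 V; LSB = 3.3/2^11 = 1.611 mV.
(V_in − V_low)/LSB = (2.1013 − 0) / 0.00161133 = 1304.080.
Round → code 1304.

code 1304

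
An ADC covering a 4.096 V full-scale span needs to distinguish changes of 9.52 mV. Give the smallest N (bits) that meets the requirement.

9 bits

Number of steps required ≥ 4.096 V / 9.52 mV = 430.25.
Need 2^N ≥ 430.25; 2^8 = 256, 2^9 = 512.
Minimum N = 9.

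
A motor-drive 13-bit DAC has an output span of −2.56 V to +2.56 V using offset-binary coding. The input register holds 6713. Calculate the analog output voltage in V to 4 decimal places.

1.6356 V

LSB = 5.12 V / 2^13 = 0.625 mV.
V_out = (−2.56) + 6713 × 0.000625 V = 1.63563 V.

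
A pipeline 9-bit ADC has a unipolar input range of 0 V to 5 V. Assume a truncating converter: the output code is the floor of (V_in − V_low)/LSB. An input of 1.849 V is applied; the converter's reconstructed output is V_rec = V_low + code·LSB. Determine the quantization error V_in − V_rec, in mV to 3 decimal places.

3.297 mV

Step size: 5 V ÷ 2^9 = 9.766 mV.
(V_in − V_low)/LSB = (1.849 − 0)/0.00976562 = 189.3376 → code 189 (floor).
Code 189 maps back to 0 + 189×0.00976562 V = 1.8457031 V.
V_in − V_rec = 0.00329687 V = 3.297 mV.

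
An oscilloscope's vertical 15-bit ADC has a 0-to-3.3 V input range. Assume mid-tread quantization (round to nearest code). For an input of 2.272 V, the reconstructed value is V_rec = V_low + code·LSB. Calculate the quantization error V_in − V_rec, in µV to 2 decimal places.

27.34 µV

One LSB is 3.3 V / 32768 = 100.71 µV.
(V_in − V_low)/LSB = (2.272 − 0)/0.000100708 = 22560.2715 → code 22560 (round).
Reconstructed: 2.2719727 V.
Difference: 2.73438e-05 V → 27.34 µV.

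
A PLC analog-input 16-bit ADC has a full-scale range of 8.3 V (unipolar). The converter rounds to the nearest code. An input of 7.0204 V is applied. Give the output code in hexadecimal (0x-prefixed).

Full-scale span = 8.3 V; LSB = 8.3/2^16 = 126.65 µV.
(7.0204 − 0) / 0.000126648 = 55432.402 LSBs.
round(55432.402) = 55432.
In hexadecimal (0x-prefixed): 0xD888.

code 0xD888 (decimal 55432)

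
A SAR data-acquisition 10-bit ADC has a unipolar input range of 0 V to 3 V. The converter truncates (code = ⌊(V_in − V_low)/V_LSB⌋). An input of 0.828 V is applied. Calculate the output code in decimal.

With 1024 levels over 3 V, one step is 2.930 mV.
(V_in − V_low)/LSB = (0.828 − 0) / 0.00292969 = 282.624.
⌊·⌋(282.624) = 282.

code 282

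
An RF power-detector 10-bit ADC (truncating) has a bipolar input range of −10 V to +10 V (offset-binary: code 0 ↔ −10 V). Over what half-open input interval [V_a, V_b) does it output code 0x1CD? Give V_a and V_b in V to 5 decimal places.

LSB = 20/2^10 = 19.531 mV.
Code 0x1CD = 461 decimal.
V_a = V_low + 461·LSB = -0.996094 V; V_b = V_low + 462·LSB = -0.976562 V.

[-0.99609 V, -0.97656 V)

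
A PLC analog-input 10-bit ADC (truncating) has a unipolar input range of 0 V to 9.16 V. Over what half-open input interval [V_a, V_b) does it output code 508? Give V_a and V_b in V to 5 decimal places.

LSB = 9.16/2^10 = 8.945 mV.
V_a = V_low + 508·LSB = 4.54422 V; V_b = V_low + 509·LSB = 4.55316 V.

[4.54422 V, 4.55316 V)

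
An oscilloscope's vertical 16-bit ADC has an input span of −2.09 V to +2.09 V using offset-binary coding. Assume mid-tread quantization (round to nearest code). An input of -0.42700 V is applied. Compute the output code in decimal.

LSB = 4.18 V / 65536 = 63.78 µV.
Input sits at 26073.294 steps above V_low.
Round → code 26073.

code 26073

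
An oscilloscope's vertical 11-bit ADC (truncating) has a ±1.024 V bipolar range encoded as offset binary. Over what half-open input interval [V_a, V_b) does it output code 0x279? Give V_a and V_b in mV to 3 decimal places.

LSB = 2.048/2^11 = 1.000 mV.
Code 0x279 = 633 decimal.
V_a = V_low + 633·LSB = -0.391 V; V_b = V_low + 634·LSB = -0.39 V.

[-391.000 mV, -390.000 mV)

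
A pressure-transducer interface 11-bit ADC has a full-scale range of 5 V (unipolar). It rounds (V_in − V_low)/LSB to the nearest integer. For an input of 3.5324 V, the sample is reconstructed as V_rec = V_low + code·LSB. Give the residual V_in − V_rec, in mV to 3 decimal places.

One LSB is 5 V / 2048 = 2.441 mV.
(3.5324 − 0)/0.00244141 = 1446.8710; round gives code 1447.
Code 1447 maps back to 0 + 1447×0.00244141 V = 3.5327148 V.
Error = 3.5324 − 3.5327148 = -0.000314844 V = -0.315 mV.

-0.315 mV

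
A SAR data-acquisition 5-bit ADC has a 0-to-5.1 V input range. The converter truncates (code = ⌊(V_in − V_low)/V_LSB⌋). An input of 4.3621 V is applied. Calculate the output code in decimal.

code 27

Full-scale span = 5.1 V; LSB = 5.1/2^5 = 159.375 mV.
(V_in − V_low)/LSB = (4.3621 − 0) / 0.159375 = 27.370.
⌊·⌋(27.370) = 27.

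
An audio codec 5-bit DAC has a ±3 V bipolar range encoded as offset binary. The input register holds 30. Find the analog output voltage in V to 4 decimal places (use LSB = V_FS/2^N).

LSB = 6 V / 2^5 = 187.500 mV.
V_out = (−3) + 30 × 0.1875 V = 2.625 V.

2.6250 V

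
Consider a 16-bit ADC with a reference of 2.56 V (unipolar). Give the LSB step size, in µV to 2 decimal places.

39.06 µV

Full-scale span = 2.56 V.
LSB = 2.56 / 2^16 = 2.56 / 65536 = 3.90625e-05 V = 39.06 µV.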